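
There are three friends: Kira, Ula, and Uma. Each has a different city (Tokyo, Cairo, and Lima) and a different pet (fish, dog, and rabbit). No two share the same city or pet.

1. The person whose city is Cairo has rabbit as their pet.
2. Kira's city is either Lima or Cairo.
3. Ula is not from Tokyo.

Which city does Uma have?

With clues 1–3, Cairo and Lima are impossible for Uma's city.
That leaves Tokyo.

Tokyo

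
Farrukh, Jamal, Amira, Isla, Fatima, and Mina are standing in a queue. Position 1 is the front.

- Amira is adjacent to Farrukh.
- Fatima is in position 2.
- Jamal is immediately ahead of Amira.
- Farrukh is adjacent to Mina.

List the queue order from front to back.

From clues 1–2: Fatima → position 2.
From clues 1–3: Farrukh is in {5,6}.
From clues 1–4: Isla → position 1, Jamal → position 3, Amira → position 4, Farrukh → position 5, Mina → position 6.

Isla, Fatima, Jamal, Amira, Farrukh, Mina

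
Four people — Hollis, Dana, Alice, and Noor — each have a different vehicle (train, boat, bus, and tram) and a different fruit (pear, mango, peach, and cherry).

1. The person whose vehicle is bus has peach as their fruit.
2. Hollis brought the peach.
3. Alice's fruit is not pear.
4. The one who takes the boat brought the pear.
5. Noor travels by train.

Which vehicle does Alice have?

With clues 1–2, bus is impossible for Alice's vehicle.
With clues 1–4, boat is impossible for Alice's vehicle.
With clues 1–5, train is impossible for Alice's vehicle.
That leaves tram.

tram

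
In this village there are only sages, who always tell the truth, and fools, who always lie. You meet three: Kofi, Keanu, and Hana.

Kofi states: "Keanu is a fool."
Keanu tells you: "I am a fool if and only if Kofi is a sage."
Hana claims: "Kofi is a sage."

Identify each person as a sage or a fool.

Kofi: fool, Keanu: sage, Hana: fool

Consider Kofi. Suppose Kofi is a sage.
Then whichever role Keanu has, Keanu's statement has the wrong truth value — contradiction.
So Kofi is a fool.
With that fixed, Hana's statement is false, so Hana is a fool.
Consider Keanu. Suppose Keanu is a fool.
Then Kofi's statement comes out true, contradicting Kofi being a fool.
So Keanu is a sage.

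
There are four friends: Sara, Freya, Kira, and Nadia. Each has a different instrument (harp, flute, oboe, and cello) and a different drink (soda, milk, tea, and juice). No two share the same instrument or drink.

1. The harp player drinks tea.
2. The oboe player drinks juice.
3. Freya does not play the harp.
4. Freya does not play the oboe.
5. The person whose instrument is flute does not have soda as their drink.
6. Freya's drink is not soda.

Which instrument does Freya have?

With clues 1–3, harp is impossible for Freya's instrument.
With clues 1–4, oboe is impossible for Freya's instrument.
With clues 1–6, cello is impossible for Freya's instrument.
That leaves flute.

flute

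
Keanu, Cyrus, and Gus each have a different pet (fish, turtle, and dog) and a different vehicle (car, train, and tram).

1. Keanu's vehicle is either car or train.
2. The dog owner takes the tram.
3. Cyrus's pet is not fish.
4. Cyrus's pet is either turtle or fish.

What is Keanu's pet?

With clues 1–2, dog is impossible for Keanu's pet.
With clues 1–4, turtle is impossible for Keanu's pet.
That leaves fish.

fish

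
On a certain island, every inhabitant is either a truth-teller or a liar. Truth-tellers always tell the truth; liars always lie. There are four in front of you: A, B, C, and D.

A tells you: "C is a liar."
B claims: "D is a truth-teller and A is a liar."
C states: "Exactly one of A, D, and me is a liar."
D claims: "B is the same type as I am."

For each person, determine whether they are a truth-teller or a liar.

A: liar, B: truth-teller, C: truth-teller, D: truth-teller

Consider A. Suppose A is a truth-teller.
Then no assignment of the remaining roles makes every statement match its speaker's type — contradiction.
So A is a liar.
Consider B. Suppose B is a liar.
Then whichever role D has, D's statement has the wrong truth value — contradiction.
So B is a truth-teller.
Consider C. Suppose C is a liar.
Then A's statement comes out true, contradicting A being a liar.
So C is a truth-teller.
Consider D. Suppose D is a liar.
Then B's statement comes out false, contradicting B being a truth-teller.
So D is a truth-teller.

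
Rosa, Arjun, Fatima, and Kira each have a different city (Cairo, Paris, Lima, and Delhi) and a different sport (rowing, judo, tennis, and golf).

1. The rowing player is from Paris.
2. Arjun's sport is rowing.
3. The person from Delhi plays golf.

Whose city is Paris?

Arjun

With clues 1–2, Fatima, Kira, and Rosa are impossible for the one with city Paris.
That leaves Arjun.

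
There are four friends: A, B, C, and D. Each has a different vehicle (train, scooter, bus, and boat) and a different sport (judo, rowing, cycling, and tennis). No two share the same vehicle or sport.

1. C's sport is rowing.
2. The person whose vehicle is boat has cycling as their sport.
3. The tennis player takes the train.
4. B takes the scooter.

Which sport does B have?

Clue 1 rules out rowing for B's sport.
With clues 1–4, cycling and tennis are impossible for B's sport.
That leaves judo.

judo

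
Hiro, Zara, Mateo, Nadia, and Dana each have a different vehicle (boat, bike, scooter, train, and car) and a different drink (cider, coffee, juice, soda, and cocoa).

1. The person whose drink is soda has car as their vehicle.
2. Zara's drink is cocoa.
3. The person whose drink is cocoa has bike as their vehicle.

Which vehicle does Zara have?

bike

With clues 1–2, car is impossible for Zara's vehicle.
With clues 1–3, boat, scooter, and train are impossible for Zara's vehicle.
That leaves bike.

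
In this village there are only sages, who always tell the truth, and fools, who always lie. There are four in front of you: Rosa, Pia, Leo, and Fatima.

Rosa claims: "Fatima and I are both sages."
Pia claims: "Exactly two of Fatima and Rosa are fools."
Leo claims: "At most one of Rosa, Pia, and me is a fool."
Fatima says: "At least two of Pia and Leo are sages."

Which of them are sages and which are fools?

Rosa: fool, Pia: sage, Leo: fool, Fatima: fool

Consider Rosa. Suppose Rosa is a sage.
Then no assignment of the remaining roles makes every statement match its speaker's type — contradiction.
So Rosa is a fool.
Consider Pia. Suppose Pia is a fool.
Then no assignment of the remaining roles makes every statement match its speaker's type — contradiction.
So Pia is a sage.
Consider Leo. Suppose Leo is a sage.
Then no assignment of the remaining roles makes every statement match its speaker's type — contradiction.
So Leo is a fool.
With that fixed, Fatima's statement is false, so Fatima is a fool.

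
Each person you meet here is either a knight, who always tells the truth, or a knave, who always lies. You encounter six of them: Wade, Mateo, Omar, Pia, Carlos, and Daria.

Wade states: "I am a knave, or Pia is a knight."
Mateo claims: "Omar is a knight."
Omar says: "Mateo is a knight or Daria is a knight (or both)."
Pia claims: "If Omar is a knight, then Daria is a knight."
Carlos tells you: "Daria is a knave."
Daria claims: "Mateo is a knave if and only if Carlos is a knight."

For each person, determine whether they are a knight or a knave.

Consider Wade. Suppose Wade is a knave.
Then Wade's own statement would have to be false, but it can't be — contradiction.
So Wade is a knight.
Consider Mateo. Suppose Mateo is a knave.
Then no assignment of the remaining roles makes every statement match its speaker's type — contradiction.
So Mateo is a knight.
With that fixed, Omar's statement is true, so Omar is a knight.
Consider Pia. Suppose Pia is a knave.
Then Wade's statement comes out false, contradicting Wade being a knight.
So Pia is a knight.
Consider Carlos. Suppose Carlos is a knight.
Then no assignment of the remaining roles makes every statement match its speaker's type — contradiction.
So Carlos is a knave.
With that fixed, Daria's statement is true, so Daria is a knight.

Wade: knight, Mateo: knight, Omar: knight, Pia: knight, Carlos: knave, Daria: knight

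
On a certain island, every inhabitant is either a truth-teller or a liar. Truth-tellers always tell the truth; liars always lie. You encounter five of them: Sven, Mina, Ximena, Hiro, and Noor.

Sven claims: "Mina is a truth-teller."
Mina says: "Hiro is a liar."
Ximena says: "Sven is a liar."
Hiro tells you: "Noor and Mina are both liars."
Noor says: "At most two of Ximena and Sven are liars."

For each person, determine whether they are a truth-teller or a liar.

Regardless of anyone's role, Noor's statement is true, so Noor is a truth-teller.
With that fixed, Hiro's statement is false, so Hiro is a liar.
With that fixed, Mina's statement is true, so Mina is a truth-teller.
With that fixed, Sven's statement is true, so Sven is a truth-teller.
With that fixed, Ximena's statement is false, so Ximena is a liar.

Sven: truth-teller, Mina: truth-teller, Ximena: liar, Hiro: liar, Noor: truth-teller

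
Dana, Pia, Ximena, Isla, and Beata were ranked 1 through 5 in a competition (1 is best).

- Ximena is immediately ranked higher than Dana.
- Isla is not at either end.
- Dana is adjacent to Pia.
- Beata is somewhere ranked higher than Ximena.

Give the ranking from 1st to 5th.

Beata, Isla, Ximena, Dana, Pia

From clue 1: Dana is in {2,3,4,5}.
From clues 1–2: Isla is in {2,3,4}.
From clues 1–3: Dana is in {2,4}.
From clues 1–4: Beata → rank 1, Isla → rank 2, Ximena → rank 3, Dana → rank 4, Pia → rank 5.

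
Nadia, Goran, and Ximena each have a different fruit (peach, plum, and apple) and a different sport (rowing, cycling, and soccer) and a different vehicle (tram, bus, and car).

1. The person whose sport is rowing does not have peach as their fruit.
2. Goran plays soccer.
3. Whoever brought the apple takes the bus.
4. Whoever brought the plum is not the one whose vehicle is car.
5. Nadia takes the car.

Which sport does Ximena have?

With clues 1–2, soccer is impossible for Ximena's sport.
With clues 1–5, cycling is impossible for Ximena's sport.
That leaves rowing.

rowing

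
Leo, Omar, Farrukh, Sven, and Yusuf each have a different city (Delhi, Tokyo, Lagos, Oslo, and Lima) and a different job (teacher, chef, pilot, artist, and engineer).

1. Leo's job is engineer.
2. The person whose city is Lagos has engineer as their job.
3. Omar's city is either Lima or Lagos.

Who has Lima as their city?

Omar

With clues 1–2, Leo is impossible for the one with city Lima.
With clues 1–3, Farrukh, Sven, and Yusuf are impossible for the one with city Lima.
That leaves Omar.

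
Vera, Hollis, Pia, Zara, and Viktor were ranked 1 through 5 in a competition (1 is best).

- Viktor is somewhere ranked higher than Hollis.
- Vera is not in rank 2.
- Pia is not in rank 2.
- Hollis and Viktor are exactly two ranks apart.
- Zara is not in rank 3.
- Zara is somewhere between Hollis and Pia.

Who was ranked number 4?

With clues 1–4, Viktor and Zara are ruled out for rank 4.
With clues 1–6, Hollis and Pia are ruled out for rank 4.
So rank 4 is Vera.

Vera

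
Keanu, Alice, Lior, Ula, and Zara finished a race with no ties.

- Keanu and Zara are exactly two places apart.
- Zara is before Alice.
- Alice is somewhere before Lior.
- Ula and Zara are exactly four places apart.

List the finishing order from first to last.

From clues 1–2: Alice is in {2,3,4,5}.
From clues 1–3: Lior is in {4,5}.
From clues 1–4: Zara → place 1, Alice → place 2, Keanu → place 3, Lior → place 4, Ula → place 5.

Zara, Alice, Keanu, Lior, Ula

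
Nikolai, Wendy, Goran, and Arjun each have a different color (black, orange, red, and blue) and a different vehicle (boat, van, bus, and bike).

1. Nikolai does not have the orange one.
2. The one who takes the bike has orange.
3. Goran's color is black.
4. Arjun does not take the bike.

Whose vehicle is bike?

With clues 1–2, Nikolai is impossible for the one with vehicle bike.
With clues 1–3, Goran is impossible for the one with vehicle bike.
With clues 1–4, Arjun is impossible for the one with vehicle bike.
That leaves Wendy.

Wendy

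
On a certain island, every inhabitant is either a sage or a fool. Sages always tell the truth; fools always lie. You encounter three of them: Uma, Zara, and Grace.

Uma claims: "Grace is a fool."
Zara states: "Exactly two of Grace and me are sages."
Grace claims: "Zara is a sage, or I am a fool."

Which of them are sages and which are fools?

Consider Uma. Suppose Uma is a sage.
Then no assignment of the remaining roles makes every statement match its speaker's type — contradiction.
So Uma is a fool.
Consider Zara. Suppose Zara is a fool.
Then whichever role Grace has, Grace's statement has the wrong truth value — contradiction.
So Zara is a sage.
With that fixed, Grace's statement is true, so Grace is a sage.

Uma: fool, Zara: sage, Grace: sage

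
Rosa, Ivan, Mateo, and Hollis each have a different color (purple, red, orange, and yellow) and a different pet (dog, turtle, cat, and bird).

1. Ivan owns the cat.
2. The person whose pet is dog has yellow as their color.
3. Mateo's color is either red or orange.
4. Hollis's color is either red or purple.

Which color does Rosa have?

With clues 1–4, orange, purple, and red are impossible for Rosa's color.
That leaves yellow.

yellow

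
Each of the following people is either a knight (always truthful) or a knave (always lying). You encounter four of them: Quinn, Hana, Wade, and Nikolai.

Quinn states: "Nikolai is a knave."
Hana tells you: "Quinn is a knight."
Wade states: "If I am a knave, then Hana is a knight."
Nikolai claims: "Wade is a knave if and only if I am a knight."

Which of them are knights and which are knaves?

Consider Quinn. Suppose Quinn is a knight.
Then no assignment of the remaining roles makes every statement match its speaker's type — contradiction.
So Quinn is a knave.
With that fixed, Hana's statement is false, so Hana is a knave.
Consider Wade. Suppose Wade is a knight.
Then whichever role Nikolai has, Nikolai's statement has the wrong truth value — contradiction.
So Wade is a knave.
Consider Nikolai. Suppose Nikolai is a knave.
Then Quinn's statement comes out true, contradicting Quinn being a knave.
So Nikolai is a knight.

Quinn: knave, Hana: knave, Wade: knave, Nikolai: knight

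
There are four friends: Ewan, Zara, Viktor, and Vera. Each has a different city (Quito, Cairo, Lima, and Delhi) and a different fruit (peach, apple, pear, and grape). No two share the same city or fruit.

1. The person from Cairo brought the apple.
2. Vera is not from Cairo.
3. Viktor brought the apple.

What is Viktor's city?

Cairo

With clues 1–3, Delhi, Lima, and Quito are impossible for Viktor's city.
That leaves Cairo.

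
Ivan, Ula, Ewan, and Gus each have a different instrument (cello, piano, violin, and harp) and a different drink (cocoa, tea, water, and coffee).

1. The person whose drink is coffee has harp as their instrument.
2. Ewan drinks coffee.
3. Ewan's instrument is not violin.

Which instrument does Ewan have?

harp

With clues 1–2, cello, piano, and violin are impossible for Ewan's instrument.
That leaves harp.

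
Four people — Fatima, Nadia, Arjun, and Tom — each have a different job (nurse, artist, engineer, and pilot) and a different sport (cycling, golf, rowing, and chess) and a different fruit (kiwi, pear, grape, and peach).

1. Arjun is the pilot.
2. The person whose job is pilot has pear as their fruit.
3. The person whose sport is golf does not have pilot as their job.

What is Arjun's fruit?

With clues 1–2, grape, kiwi, and peach are impossible for Arjun's fruit.
That leaves pear.

pear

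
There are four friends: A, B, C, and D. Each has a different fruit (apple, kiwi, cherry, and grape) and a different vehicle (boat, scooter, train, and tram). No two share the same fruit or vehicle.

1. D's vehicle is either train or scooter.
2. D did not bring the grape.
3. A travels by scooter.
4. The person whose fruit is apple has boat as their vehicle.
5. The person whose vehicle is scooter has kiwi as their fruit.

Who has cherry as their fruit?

With clues 1–5, A, B, and C are impossible for the one with fruit cherry.
That leaves D.

D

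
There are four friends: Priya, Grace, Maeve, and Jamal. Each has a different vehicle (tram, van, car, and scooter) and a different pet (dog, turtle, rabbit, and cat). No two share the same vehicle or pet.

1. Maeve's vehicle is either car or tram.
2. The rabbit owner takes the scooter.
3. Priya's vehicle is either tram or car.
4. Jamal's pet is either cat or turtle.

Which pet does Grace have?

rabbit

With clues 1–4, cat, dog, and turtle are impossible for Grace's pet.
That leaves rabbit.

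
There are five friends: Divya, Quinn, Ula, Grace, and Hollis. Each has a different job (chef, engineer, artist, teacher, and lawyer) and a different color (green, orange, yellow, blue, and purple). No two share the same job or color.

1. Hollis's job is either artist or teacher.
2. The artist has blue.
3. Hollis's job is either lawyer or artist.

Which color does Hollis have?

With clues 1–3, green, orange, purple, and yellow are impossible for Hollis's color.
That leaves blue.

blue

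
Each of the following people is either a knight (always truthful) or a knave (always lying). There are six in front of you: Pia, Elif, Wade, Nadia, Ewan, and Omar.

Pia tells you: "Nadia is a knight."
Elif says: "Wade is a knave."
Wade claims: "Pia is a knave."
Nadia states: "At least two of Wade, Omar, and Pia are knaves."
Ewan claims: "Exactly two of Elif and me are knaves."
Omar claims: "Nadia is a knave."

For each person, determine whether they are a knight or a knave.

Consider Pia. Suppose Pia is a knave.
Then no assignment of the remaining roles makes every statement match its speaker's type — contradiction.
So Pia is a knight.
With that fixed, Wade's statement is false, so Wade is a knave.
With that fixed, Elif's statement is true, so Elif is a knight.
With that fixed, Ewan's statement is false, so Ewan is a knave.
Consider Nadia. Suppose Nadia is a knave.
Then Pia's statement comes out false, contradicting Pia being a knight.
So Nadia is a knight.
With that fixed, Omar's statement is false, so Omar is a knave.

Pia: knight, Elif: knight, Wade: knave, Nadia: knight, Ewan: knave, Omar: knave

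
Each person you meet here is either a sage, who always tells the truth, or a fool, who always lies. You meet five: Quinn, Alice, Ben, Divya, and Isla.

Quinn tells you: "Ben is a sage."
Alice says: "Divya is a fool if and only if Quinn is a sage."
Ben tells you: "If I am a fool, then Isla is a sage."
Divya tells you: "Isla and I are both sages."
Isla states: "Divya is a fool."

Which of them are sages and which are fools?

Quinn: sage, Alice: sage, Ben: sage, Divya: fool, Isla: sage

Consider Quinn. Suppose Quinn is a fool.
Then no assignment of the remaining roles makes every statement match its speaker's type — contradiction.
So Quinn is a sage.
Consider Alice. Suppose Alice is a fool.
Then no assignment of the remaining roles makes every statement match its speaker's type — contradiction.
So Alice is a sage.
Consider Ben. Suppose Ben is a fool.
Then Quinn's statement comes out false, contradicting Quinn being a sage.
So Ben is a sage.
Consider Divya. Suppose Divya is a sage.
Then Alice's statement comes out false, contradicting Alice being a sage.
So Divya is a fool.
With that fixed, Isla's statement is true, so Isla is a sage.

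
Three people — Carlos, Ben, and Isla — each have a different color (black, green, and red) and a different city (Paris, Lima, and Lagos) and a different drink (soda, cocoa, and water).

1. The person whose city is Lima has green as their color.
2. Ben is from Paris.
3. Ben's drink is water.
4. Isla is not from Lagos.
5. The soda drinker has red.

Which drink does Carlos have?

With clues 1–3, water is impossible for Carlos's drink.
With clues 1–5, cocoa is impossible for Carlos's drink.
That leaves soda.

soda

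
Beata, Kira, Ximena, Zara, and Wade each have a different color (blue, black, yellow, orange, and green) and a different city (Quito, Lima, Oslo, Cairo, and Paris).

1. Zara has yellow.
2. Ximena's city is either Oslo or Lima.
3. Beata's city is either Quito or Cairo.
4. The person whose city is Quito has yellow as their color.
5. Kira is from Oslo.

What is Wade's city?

Paris

With clues 1–4, Cairo and Quito are impossible for Wade's city.
With clues 1–5, Lima and Oslo are impossible for Wade's city.
That leaves Paris.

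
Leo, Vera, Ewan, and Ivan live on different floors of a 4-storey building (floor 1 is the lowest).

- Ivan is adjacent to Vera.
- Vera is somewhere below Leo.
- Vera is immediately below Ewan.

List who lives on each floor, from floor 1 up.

Ivan, Vera, Ewan, Leo

From clues 1–2: Leo is in {3,4}.
From clues 1–3: Ivan → floor 1, Vera → floor 2, Ewan → floor 3, Leo → floor 4.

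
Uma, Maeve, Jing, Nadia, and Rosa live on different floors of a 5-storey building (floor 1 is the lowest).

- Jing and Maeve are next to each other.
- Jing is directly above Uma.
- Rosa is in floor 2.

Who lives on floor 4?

With clues 1–2, Uma is ruled out for floor 4.
With clues 1–3, Maeve, Nadia, and Rosa are ruled out for floor 4.
So floor 4 is Jing.

Jing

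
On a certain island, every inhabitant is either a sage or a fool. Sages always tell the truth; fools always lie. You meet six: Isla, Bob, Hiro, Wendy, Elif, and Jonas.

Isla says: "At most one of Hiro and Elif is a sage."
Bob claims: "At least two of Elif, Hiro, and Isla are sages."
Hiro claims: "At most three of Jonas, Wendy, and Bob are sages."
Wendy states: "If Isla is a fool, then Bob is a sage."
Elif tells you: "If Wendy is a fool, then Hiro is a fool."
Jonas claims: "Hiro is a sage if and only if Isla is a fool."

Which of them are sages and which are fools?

Regardless of anyone's role, Hiro's statement is true, so Hiro is a sage.
Consider Isla. Suppose Isla is a sage.
Then no assignment of the remaining roles makes every statement match its speaker's type — contradiction.
So Isla is a fool.
With that fixed, Jonas's statement is true, so Jonas is a sage.
Consider Bob. Suppose Bob is a fool.
Then no assignment of the remaining roles makes every statement match its speaker's type — contradiction.
So Bob is a sage.
With that fixed, Wendy's statement is true, so Wendy is a sage.
With that fixed, Elif's statement is true, so Elif is a sage.

Isla: fool, Bob: sage, Hiro: sage, Wendy: sage, Elif: sage, Jonas: sage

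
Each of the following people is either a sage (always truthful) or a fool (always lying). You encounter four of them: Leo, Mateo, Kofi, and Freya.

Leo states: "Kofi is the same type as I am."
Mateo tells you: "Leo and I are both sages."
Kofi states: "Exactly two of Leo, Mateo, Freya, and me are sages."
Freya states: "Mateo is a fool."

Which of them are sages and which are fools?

Leo: fool, Mateo: fool, Kofi: sage, Freya: sage

Consider Leo. Suppose Leo is a sage.
Then no assignment of the remaining roles makes every statement match its speaker's type — contradiction.
So Leo is a fool.
With that fixed, Mateo's statement is false, so Mateo is a fool.
With that fixed, Freya's statement is true, so Freya is a sage.
Consider Kofi. Suppose Kofi is a fool.
Then Leo's statement comes out true, contradicting Leo being a fool.
So Kofi is a sage.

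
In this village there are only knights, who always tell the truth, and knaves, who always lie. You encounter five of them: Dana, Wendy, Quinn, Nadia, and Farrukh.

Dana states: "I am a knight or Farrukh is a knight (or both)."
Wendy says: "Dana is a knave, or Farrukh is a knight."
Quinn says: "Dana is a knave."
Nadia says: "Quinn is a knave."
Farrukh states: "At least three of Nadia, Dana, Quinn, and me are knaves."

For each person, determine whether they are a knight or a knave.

Dana: knight, Wendy: knave, Quinn: knave, Nadia: knight, Farrukh: knave

Consider Dana. Suppose Dana is a knave.
Then no assignment of the remaining roles makes every statement match its speaker's type — contradiction.
So Dana is a knight.
With that fixed, Quinn's statement is false, so Quinn is a knave.
With that fixed, Nadia's statement is true, so Nadia is a knight.
With that fixed, Farrukh's statement is false, so Farrukh is a knave.
With that fixed, Wendy's statement is false, so Wendy is a knave.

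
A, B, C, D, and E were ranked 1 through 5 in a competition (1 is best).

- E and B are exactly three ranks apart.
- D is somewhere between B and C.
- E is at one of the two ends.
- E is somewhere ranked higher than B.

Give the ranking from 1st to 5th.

From clue 1: B is in {1,2,4,5}.
From clues 1–2: D is in {2,3,4}.
From clues 1–3: D → rank 3.
From clues 1–4: E → rank 1, C → rank 2, B → rank 4, A → rank 5.

E, C, D, B, A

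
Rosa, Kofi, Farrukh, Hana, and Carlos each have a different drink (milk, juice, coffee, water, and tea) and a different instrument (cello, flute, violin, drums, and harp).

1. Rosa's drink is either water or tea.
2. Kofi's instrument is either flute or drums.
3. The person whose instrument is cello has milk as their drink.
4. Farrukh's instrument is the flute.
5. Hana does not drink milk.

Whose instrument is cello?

With clues 1–2, Kofi is impossible for the one with instrument cello.
With clues 1–3, Rosa is impossible for the one with instrument cello.
With clues 1–4, Farrukh is impossible for the one with instrument cello.
With clues 1–5, Hana is impossible for the one with instrument cello.
That leaves Carlos.

Carlos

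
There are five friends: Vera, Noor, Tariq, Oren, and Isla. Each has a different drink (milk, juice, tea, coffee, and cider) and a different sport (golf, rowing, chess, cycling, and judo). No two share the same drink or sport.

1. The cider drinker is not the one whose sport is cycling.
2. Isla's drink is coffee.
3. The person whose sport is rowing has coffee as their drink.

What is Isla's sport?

rowing

With clues 1–3, chess, cycling, golf, and judo are impossible for Isla's sport.
That leaves rowing.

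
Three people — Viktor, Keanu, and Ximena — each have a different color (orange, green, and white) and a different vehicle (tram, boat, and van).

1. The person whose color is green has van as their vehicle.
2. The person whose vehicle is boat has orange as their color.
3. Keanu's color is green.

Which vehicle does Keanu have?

van

With clues 1–3, boat and tram are impossible for Keanu's vehicle.
That leaves van.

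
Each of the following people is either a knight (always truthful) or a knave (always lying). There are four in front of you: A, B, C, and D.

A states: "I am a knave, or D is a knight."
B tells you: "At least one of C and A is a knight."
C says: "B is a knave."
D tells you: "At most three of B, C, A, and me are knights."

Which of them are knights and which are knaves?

Consider A. Suppose A is a knave.
Then A's own statement would have to be false, but it can't be — contradiction.
So A is a knight.
With that fixed, B's statement is true, so B is a knight.
With that fixed, C's statement is false, so C is a knave.
With that fixed, D's statement is true, so D is a knight.

A: knight, B: knight, C: knave, D: knight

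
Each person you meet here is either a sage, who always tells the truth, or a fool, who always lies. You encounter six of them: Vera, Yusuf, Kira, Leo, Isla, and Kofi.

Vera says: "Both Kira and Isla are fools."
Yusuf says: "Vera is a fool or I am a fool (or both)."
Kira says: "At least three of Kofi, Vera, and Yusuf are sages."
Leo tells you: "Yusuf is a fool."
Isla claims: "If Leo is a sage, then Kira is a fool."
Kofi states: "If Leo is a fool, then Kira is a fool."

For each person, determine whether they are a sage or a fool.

Consider Vera. Suppose Vera is a sage.
Then whichever role Yusuf has, Yusuf's statement has the wrong truth value — contradiction.
So Vera is a fool.
With that fixed, Yusuf's statement is true, so Yusuf is a sage.
With that fixed, Kira's statement is false, so Kira is a fool.
With that fixed, Leo's statement is false, so Leo is a fool.
With that fixed, Isla's statement is true, so Isla is a sage.
With that fixed, Kofi's statement is true, so Kofi is a sage.

Vera: fool, Yusuf: sage, Kira: fool, Leo: fool, Isla: sage, Kofi: sage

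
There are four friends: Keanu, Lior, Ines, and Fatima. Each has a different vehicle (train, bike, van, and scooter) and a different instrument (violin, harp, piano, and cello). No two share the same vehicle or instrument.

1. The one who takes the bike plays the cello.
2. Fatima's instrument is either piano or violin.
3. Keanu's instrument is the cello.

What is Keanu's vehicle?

bike

With clues 1–3, scooter, train, and van are impossible for Keanu's vehicle.
That leaves bike.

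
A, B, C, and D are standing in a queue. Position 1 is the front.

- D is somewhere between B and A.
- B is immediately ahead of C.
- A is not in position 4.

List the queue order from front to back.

From clue 1: D is in {2,3}.
From clues 1–2: A is in {1,4}.
From clues 1–3: A → position 1, D → position 2, B → position 3, C → position 4.

A, D, B, C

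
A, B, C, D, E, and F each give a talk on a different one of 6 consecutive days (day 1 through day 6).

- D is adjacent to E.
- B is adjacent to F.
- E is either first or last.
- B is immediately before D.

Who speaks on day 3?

With clues 1–3, D and E are ruled out for day 3.
With clues 1–4, A, B, and C are ruled out for day 3.
So day 3 is F.

F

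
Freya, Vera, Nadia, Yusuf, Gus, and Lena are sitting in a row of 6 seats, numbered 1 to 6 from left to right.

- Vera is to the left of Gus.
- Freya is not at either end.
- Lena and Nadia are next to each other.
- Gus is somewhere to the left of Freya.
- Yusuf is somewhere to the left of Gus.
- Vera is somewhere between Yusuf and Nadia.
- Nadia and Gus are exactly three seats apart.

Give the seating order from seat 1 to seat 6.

Yusuf, Vera, Gus, Freya, Lena, Nadia

From clue 1: Vera is in {1,2,3,4,5}.
From clues 1–2: Freya is in {2,3,4,5}.
From clues 1–4: Freya is in {3,4,5}.
From clues 1–5: Gus → seat 3, Freya → seat 4.
From clues 1–6: Yusuf → seat 1, Vera → seat 2.
From clues 1–7: Lena → seat 5, Nadia → seat 6.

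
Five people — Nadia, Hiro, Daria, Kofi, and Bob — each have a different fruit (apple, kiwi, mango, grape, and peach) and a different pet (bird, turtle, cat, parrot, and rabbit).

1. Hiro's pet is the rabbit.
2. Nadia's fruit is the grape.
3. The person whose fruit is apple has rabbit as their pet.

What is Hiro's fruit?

apple

With clues 1–2, grape is impossible for Hiro's fruit.
With clues 1–3, kiwi, mango, and peach are impossible for Hiro's fruit.
That leaves apple.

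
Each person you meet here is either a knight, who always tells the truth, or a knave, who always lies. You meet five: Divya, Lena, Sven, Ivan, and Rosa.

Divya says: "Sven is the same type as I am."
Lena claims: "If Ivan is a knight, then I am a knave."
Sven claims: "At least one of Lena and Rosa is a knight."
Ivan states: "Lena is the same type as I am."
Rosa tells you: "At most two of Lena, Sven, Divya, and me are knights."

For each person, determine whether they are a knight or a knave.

Divya: knight, Lena: knight, Sven: knight, Ivan: knave, Rosa: knave

Consider Divya. Suppose Divya is a knave.
Then no assignment of the remaining roles makes every statement match its speaker's type — contradiction.
So Divya is a knight.
Consider Lena. Suppose Lena is a knave.
Then Lena's own statement would have to be false, but it can't be — contradiction.
So Lena is a knight.
With that fixed, Sven's statement is true, so Sven is a knight.
With that fixed, Rosa's statement is false, so Rosa is a knave.
Consider Ivan. Suppose Ivan is a knight.
Then Lena's statement comes out false, contradicting Lena being a knight.
So Ivan is a knave.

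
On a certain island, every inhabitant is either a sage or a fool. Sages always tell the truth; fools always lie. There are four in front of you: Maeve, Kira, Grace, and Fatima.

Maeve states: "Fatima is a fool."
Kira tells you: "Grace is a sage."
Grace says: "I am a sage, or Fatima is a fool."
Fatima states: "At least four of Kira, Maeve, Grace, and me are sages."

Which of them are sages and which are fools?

Consider Maeve. Suppose Maeve is a fool.
Then no assignment of the remaining roles makes every statement match its speaker's type — contradiction.
So Maeve is a sage.
Consider Kira. Suppose Kira is a fool.
Then no assignment of the remaining roles makes every statement match its speaker's type — contradiction.
So Kira is a sage.
Consider Grace. Suppose Grace is a fool.
Then Kira's statement comes out false, contradicting Kira being a sage.
So Grace is a sage.
Consider Fatima. Suppose Fatima is a sage.
Then Maeve's statement comes out false, contradicting Maeve being a sage.
So Fatima is a fool.

Maeve: sage, Kira: sage, Grace: sage, Fatima: fool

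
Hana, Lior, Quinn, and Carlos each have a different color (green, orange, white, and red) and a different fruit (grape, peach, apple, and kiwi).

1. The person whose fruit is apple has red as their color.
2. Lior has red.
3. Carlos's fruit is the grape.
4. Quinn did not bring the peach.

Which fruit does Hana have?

With clues 1–2, apple is impossible for Hana's fruit.
With clues 1–3, grape is impossible for Hana's fruit.
With clues 1–4, kiwi is impossible for Hana's fruit.
That leaves peach.

peach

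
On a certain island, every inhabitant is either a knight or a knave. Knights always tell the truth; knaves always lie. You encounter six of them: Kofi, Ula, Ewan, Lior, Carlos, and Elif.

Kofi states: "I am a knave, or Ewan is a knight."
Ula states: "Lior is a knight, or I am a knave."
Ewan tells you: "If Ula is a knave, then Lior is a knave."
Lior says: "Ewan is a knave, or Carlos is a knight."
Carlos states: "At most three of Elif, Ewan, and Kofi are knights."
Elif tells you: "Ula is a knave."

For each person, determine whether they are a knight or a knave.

Regardless of anyone's role, Carlos's statement is true, so Carlos is a knight.
With that fixed, Lior's statement is true, so Lior is a knight.
With that fixed, Ula's statement is true, so Ula is a knight.
With that fixed, Ewan's statement is true, so Ewan is a knight.
With that fixed, Elif's statement is false, so Elif is a knave.
With that fixed, Kofi's statement is true, so Kofi is a knight.

Kofi: knight, Ula: knight, Ewan: knight, Lior: knight, Carlos: knight, Elif: knave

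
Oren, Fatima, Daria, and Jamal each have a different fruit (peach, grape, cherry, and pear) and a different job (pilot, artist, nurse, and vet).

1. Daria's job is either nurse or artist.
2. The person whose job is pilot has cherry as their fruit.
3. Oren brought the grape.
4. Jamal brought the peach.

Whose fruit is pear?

Daria

With clues 1–3, Oren is impossible for the one with fruit pear.
With clues 1–4, Fatima and Jamal are impossible for the one with fruit pear.
That leaves Daria.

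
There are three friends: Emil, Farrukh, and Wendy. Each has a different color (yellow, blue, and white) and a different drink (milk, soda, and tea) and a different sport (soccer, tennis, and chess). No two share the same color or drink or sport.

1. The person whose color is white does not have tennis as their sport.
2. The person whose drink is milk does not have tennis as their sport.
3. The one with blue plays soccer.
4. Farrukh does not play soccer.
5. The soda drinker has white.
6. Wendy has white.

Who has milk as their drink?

Emil

With clues 1–5, Farrukh is impossible for the one with drink milk.
With clues 1–6, Wendy is impossible for the one with drink milk.
That leaves Emil.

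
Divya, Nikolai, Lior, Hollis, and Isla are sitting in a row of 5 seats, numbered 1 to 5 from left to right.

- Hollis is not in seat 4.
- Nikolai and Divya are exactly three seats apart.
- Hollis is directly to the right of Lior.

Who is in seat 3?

With clues 1–2, Divya and Nikolai are ruled out for seat 3.
With clues 1–3, Isla and Lior are ruled out for seat 3.
So seat 3 is Hollis.

Hollis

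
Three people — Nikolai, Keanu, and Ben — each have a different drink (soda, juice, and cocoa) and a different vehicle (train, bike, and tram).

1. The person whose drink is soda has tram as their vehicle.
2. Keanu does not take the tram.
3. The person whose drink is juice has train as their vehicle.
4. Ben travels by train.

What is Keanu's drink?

With clues 1–2, soda is impossible for Keanu's drink.
With clues 1–4, juice is impossible for Keanu's drink.
That leaves cocoa.

cocoa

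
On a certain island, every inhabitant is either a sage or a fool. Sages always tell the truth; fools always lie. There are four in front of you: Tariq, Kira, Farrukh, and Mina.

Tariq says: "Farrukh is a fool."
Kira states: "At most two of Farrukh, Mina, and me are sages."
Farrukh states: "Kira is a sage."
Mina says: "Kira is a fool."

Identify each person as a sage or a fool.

Consider Tariq. Suppose Tariq is a sage.
Then no assignment of the remaining roles makes every statement match its speaker's type — contradiction.
So Tariq is a fool.
Consider Kira. Suppose Kira is a fool.
Then Kira's own statement would have to be false, but it can't be — contradiction.
So Kira is a sage.
With that fixed, Farrukh's statement is true, so Farrukh is a sage.
With that fixed, Mina's statement is false, so Mina is a fool.

Tariq: fool, Kira: sage, Farrukh: sage, Mina: fool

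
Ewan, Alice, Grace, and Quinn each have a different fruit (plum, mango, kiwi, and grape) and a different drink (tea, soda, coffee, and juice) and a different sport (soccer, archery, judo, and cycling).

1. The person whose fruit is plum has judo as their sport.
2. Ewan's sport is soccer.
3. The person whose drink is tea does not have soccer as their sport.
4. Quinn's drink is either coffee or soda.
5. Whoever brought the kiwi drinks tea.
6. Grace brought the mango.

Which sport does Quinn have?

With clues 1–2, soccer is impossible for Quinn's sport.
With clues 1–6, archery and cycling are impossible for Quinn's sport.
That leaves judo.

judo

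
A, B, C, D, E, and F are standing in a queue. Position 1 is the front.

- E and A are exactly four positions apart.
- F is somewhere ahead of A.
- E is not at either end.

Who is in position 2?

E

With clues 1–3, A, B, C, D, and F are ruled out for position 2.
So position 2 is E.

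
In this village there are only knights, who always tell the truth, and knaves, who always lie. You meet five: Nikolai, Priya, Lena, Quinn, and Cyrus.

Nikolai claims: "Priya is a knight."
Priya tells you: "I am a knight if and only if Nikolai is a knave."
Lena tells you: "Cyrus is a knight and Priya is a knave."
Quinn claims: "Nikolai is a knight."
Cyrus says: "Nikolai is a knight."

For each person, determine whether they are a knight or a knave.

Nikolai: knave, Priya: knave, Lena: knave, Quinn: knave, Cyrus: knave

Consider Nikolai. Suppose Nikolai is a knight.
Then whichever role Priya has, Priya's statement has the wrong truth value — contradiction.
So Nikolai is a knave.
With that fixed, Quinn's statement is false, so Quinn is a knave.
With that fixed, Cyrus's statement is false, so Cyrus is a knave.
With that fixed, Lena's statement is false, so Lena is a knave.
Consider Priya. Suppose Priya is a knight.
Then Nikolai's statement comes out true, contradicting Nikolai being a knave.
So Priya is a knave.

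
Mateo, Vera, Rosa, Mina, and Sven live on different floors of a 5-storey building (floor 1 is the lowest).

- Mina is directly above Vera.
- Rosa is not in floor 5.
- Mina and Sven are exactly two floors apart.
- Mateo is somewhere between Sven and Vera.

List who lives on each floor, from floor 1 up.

Rosa, Vera, Mina, Mateo, Sven

From clue 1: Vera is in {1,2,3,4}.
From clues 1–3: Mateo is in {1,2,4,5}.
From clues 1–4: Rosa → floor 1, Vera → floor 2, Mina → floor 3, Mateo → floor 4, Sven → floor 5.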